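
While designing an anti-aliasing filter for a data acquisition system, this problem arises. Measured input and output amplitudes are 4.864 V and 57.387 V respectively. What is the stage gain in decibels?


Voltage gain in dB:
G = 20 * log10(Vout / Vin)
  = 20 * log10(57.387 / 4.864)
  = 20 * log10(11.798314)
  = 20 * 1.07182
  = 21.44 dB

21.44 dB


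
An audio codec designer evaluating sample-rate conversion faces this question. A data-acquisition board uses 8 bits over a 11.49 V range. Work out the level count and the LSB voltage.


Step 1 — number of quantization levels:
L = 2^N = 2^8 = 256

Step 2 — LSB step size:
delta = Vfs / L
      = 11.49 / 256
      = 0.04488281 V

Levels = 256; step size = 0.04488281 V


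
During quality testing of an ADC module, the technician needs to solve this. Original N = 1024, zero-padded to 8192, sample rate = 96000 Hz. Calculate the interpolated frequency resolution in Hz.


Frequency resolution after zero-padding:
N_padded = 1024 * 8 = 8192
df = fs / N_padded
   = 96000 / 8192
   = 11.7188 Hz

11.7188 Hz


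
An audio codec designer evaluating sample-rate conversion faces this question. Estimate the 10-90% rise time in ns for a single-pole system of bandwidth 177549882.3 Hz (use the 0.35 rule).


Rise time from bandwidth relationship:
tr = 0.35 / BW
   = 0.35 / 177549882.3
   = 1.971277004e-09 s
   = 1.9713 ns

1.9713 ns


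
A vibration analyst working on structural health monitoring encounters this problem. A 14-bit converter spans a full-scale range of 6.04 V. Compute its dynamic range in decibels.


Dynamic range from full-scale to LSB:
V_min = V_max / 2^bits = 6.04 / 2^14
DR = 20 * log10(V_max / V_min)
   = 20 * log10(2^14)
   = 20 * 14 * log10(2)
   = 84.29 dB

84.29 dB


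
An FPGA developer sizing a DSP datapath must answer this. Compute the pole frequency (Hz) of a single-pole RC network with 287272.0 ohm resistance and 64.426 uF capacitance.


Cutoff frequency of a first-order RC filter:
fc = 1 / (2 * pi * R * C)
C = 64.426 uF = 6.4426e-05 F
fc = 1 / (2 * pi * 287272.0 * 6.4426e-05)
   = 1 / 116.28784825938
   = 0.008599 Hz

0.008599 Hz


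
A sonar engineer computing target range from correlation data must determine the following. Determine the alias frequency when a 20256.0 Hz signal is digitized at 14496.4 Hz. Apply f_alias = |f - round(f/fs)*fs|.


Compute the nearest integer multiple of fs to the signal:
n = round(20256.0 / 14496.4) = 1
f_alias = |20256.0 - 1 * 14496.4|
        = |20256.0 - 14496.4|
        = 5759.6 Hz

5759.6


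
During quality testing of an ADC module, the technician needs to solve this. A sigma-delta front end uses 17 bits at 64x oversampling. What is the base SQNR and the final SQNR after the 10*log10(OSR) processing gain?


Step 1 — baseline SQNR at Nyquist:
SQNR_base = 6.02*N + 1.76
          = 6.02*17 + 1.76
          = 104.1 dB

Step 2 — oversampling processing gain:
G = 10*log10(OSR) = 10*log10(64) = 18.06 dB

Step 3 — total:
SQNR_total = 104.1 + 18.06 = 122.16 dB

Base SQNR = 104.1 dB; oversampled SQNR = 122.16 dB


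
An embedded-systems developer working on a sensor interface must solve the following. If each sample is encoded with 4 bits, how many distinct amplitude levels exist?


Number of quantization levels = 2^N
= 2^4
= 16

16


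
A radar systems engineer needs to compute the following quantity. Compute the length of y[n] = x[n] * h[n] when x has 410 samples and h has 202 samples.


Linear convolution output length:
L = N + M - 1
  = 410 + 202 - 1
  = 611 samples

611


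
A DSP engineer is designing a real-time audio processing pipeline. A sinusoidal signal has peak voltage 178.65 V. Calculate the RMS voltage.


RMS voltage for a sinusoidal waveform:
V_rms = V_peak / sqrt(2)
      = 178.65 / 1.414214
      = 126.325 V

126.325 V


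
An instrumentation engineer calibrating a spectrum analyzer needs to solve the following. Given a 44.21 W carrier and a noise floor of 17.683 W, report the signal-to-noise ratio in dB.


SNR in decibels:
SNR = 10 * log10(Ps / Pn)
    = 10 * log10(44.21 / 17.683)
    = 10 * log10(2.5001)
    = 10 * 0.398
    = 3.98 dB

3.98 dB


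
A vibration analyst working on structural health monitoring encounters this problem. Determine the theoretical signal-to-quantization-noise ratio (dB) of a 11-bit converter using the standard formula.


Theoretical SNR for a full-scale sinusoid:
SNR = 6.02 * N + 1.76
    = 6.02 * 11 + 1.76
    = 66.22 + 1.76
    = 67.98 dB

67.98 dB


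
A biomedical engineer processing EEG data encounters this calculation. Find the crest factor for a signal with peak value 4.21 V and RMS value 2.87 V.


Crest factor is the ratio of peak to RMS:
CF = V_peak / V_rms
   = 4.21 / 2.87
   = 1.4669

1.4669


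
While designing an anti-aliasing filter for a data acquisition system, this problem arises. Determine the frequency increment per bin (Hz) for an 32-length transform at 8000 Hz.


DFT frequency resolution:
df = fs / N
   = 8000 / 32
   = 250.0 Hz

250.0 Hz


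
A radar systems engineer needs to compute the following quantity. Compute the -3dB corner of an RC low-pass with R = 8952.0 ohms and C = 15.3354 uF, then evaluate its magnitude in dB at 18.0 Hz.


Step 1 — cutoff frequency:
fc = 1 / (2*pi*R*C)
C = 15.3354 uF = 1.53354e-05 F
fc = 1 / (2*pi*8952.0*1.53354e-05)
   = 1.15932 Hz

Step 2 — magnitude at f = 18.0 Hz:
|H(f)| = 1 / sqrt(1 + (f/fc)^2)
f/fc = 18.0 / 1.15932 = 15.526343
|H| = 1 / sqrt(1 + 241.067327) = 0.0642735
|H|_dB = 20*log10(0.0642735) = -23.84 dB

fc = 1.15932 Hz; |H(18.0 Hz)| = -23.84 dB


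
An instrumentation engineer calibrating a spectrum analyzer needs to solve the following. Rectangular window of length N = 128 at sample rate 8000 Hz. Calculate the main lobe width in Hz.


Main lobe width for a rectangular window:
Width = 2 * fs / N
      = 2 * 8000 / 128
      = 16000 / 128
      = 125.0 Hz

125.0 Hz


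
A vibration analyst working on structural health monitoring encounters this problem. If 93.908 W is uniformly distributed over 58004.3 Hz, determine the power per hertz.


Power spectral density:
PSD = P / BW
    = 93.908 / 58004.3
    = 0.00161898 W/Hz

0.00161898 W/Hz


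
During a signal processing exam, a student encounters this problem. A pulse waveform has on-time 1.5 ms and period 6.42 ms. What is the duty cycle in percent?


Duty cycle as a percentage:
DC = (t_on / T) * 100
   = (1.5 / 6.42) * 100
   = 0.233645 * 100
   = 23.36 %

23.36 %


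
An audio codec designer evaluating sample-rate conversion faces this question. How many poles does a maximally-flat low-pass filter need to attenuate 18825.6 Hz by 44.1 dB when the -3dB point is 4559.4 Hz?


Butterworth filter order formula:
n = log10(10^(A/10) - 1) / (2 * log10(f_stop/f_pass))
10^(44.1/10) - 1 = 25702.9578
f_stop/f_pass = 18825.6 / 4559.4 = 4.129
n = 3.5805 -> ceil = 4

4


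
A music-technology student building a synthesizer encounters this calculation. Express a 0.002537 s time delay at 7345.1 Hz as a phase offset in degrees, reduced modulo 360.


Phase shift from frequency and time delay:
phi = 360 * f * t_delay
    = 360 * 7345.1 * 0.002537
    = 6708.43 degrees
    mod 360 = 228.43 degrees

228.43 degrees


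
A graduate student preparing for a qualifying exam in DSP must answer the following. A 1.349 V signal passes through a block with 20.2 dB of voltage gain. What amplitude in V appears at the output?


Output voltage from dB gain:
V_out = V_in * 10^(gain_dB / 20)
      = 1.349 * 10^(20.2 / 20)
      = 1.349 * 10.23293
      = 13.8042 V

13.8042 V


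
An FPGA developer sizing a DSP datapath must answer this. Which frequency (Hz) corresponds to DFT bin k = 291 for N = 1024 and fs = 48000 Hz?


Frequency of DFT bin k:
f_k = k * fs / N
    = 291 * 48000 / 1024
    = 13968000 / 1024
    = 13640.625 Hz

13640.625 Hz


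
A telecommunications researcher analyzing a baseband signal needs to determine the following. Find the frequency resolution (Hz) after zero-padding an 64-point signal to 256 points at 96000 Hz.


Frequency resolution after zero-padding:
N_padded = 64 * 4 = 256
df = fs / N_padded
   = 96000 / 256
   = 375.0 Hz

375.0 Hz


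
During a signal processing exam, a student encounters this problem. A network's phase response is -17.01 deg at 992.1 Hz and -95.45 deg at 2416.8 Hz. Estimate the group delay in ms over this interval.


Group delay from phase difference:
tau = -d(phi)/d(omega)
d(phi) = -78.44 deg = -1.369036 rad
d(omega) = 2*pi*(2416.8 - 992.1) = 8951.6541 rad/s
tau = -(-1.369036) / 8951.6541
    = 0.1529 ms

0.1529 ms


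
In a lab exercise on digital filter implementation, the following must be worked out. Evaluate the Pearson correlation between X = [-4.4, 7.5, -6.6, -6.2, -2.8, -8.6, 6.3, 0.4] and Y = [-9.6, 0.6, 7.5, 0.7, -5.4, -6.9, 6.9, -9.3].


Pearson correlation coefficient (population):
r = cov(X,Y) / (std(X) * std(Y))
Mean X = -1.8, Mean Y = -1.9375
Cov(X,Y) = 9.90125
Std(X) = 5.627388, Std(Y) = 6.423577
r = 0.2739

0.2739


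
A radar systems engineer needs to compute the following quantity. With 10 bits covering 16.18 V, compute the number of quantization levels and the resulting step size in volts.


Step 1 — number of quantization levels:
L = 2^N = 2^10 = 1024

Step 2 — LSB step size:
delta = Vfs / L
      = 16.18 / 1024
      = 0.01580078 V

Levels = 1024; step size = 0.01580078 V


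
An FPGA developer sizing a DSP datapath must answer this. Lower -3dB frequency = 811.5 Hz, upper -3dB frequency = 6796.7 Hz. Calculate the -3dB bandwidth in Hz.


Bandwidth is the difference of -3dB frequencies:
BW = f_high - f_low
   = 6796.7 - 811.5
   = 5985.2 Hz

5985.2 Hz


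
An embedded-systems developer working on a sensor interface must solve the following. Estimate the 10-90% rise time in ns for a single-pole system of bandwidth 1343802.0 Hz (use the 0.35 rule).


Rise time from bandwidth relationship:
tr = 0.35 / BW
   = 0.35 / 1343802.0
   = 2.604550373e-07 s
   = 260.455 ns

260.455 ns


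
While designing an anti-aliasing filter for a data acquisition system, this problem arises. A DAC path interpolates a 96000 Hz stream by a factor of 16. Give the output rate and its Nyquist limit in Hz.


Step 1 — output sample rate after interpolation by L:
fs_out = L * fs_in = 16 * 96000 = 1536000 Hz

Step 2 — Nyquist frequency of the output stream:
f_Nyq = fs_out / 2 = 1536000 / 2 = 768000.0 Hz

fs_out = 1536000 Hz; f_Nyquist = 768000.0 Hz


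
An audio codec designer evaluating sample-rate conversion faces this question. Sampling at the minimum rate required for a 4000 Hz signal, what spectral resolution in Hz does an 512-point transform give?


Step 1 — Nyquist sampling rate:
fs = 2 * fmax = 2 * 4000 = 8000 Hz

Step 2 — DFT bin spacing:
df = fs / N = 8000 / 512 = 15.625 Hz

15.625 Hz


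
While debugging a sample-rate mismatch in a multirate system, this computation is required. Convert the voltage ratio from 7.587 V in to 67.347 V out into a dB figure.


Voltage gain in dB:
G = 20 * log10(Vout / Vin)
  = 20 * log10(67.347 / 7.587)
  = 20 * log10(8.876631)
  = 20 * 0.948248
  = 18.96 dB

18.96 dB


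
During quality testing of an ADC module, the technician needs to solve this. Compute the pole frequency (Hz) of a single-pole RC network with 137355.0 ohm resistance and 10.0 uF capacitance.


Cutoff frequency of a first-order RC filter:
fc = 1 / (2 * pi * R * C)
C = 10.0 uF = 1e-05 F
fc = 1 / (2 * pi * 137355.0 * 1e-05)
   = 1 / 8.6302691786765
   = 0.115871 Hz

0.115871 Hz


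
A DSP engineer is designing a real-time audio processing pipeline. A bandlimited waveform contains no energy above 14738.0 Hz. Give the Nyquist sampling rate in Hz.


The Nyquist rate is twice the maximum frequency component.
fs_min = 2 * fmax
      = 2 * 14738.0
      = 29476.0 Hz

29476.0


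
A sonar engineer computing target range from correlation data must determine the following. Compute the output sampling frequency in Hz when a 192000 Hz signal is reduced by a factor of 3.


Decimation reduces the sample rate:
fs_out = fs_in / M
       = 192000 / 3
       = 64000.0 Hz

64000.0 Hz


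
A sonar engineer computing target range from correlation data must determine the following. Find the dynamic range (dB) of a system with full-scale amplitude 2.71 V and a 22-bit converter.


Dynamic range from full-scale to LSB:
V_min = V_max / 2^bits = 2.71 / 2^22
DR = 20 * log10(V_max / V_min)
   = 20 * log10(2^22)
   = 20 * 22 * log10(2)
   = 132.45 dB

132.45 dB


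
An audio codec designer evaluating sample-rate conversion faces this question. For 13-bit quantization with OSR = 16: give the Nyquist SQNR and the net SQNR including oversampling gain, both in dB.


Step 1 — baseline SQNR at Nyquist:
SQNR_base = 6.02*N + 1.76
          = 6.02*13 + 1.76
          = 80.02 dB

Step 2 — oversampling processing gain:
G = 10*log10(OSR) = 10*log10(16) = 12.04 dB

Step 3 — total:
SQNR_total = 80.02 + 12.04 = 92.06 dB

Base SQNR = 80.02 dB; oversampled SQNR = 92.06 dB


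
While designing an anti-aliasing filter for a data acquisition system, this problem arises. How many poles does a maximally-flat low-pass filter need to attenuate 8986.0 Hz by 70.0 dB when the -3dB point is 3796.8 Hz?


Butterworth filter order formula:
n = log10(10^(A/10) - 1) / (2 * log10(f_stop/f_pass))
10^(70.0/10) - 1 = 9999999.0
f_stop/f_pass = 8986.0 / 3796.8 = 2.3667
n = 9.3546 -> ceil = 10

10


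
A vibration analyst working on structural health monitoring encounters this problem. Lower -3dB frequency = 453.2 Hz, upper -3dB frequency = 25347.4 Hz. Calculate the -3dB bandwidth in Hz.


Bandwidth is the difference of -3dB frequencies:
BW = f_high - f_low
   = 25347.4 - 453.2
   = 24894.2 Hz

24894.2 Hz


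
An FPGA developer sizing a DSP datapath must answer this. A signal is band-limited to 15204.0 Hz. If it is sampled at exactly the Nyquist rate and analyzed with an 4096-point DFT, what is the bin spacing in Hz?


Step 1 — Nyquist sampling rate:
fs = 2 * fmax = 2 * 15204.0 = 30408.0 Hz

Step 2 — DFT bin spacing:
df = fs / N = 30408.0 / 4096 = 7.4238 Hz

7.4238 Hz


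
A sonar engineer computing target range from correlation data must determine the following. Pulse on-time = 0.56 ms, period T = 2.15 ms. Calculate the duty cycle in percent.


Duty cycle as a percentage:
DC = (t_on / T) * 100
   = (0.56 / 2.15) * 100
   = 0.260465 * 100
   = 26.05 %

26.05 %


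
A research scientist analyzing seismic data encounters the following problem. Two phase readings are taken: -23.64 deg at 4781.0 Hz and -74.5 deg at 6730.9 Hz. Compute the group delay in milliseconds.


Group delay from phase difference:
tau = -d(phi)/d(omega)
d(phi) = -50.86 deg = -0.887674 rad
d(omega) = 2*pi*(6730.9 - 4781.0) = 12251.583 rad/s
tau = -(-0.887674) / 12251.583
    = 0.0725 ms

0.0725 ms


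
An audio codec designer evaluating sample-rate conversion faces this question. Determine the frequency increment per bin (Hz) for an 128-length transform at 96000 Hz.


DFT frequency resolution:
df = fs / N
   = 96000 / 128
   = 750.0 Hz

750.0 Hz


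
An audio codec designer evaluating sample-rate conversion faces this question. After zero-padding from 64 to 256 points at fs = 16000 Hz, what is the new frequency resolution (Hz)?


Frequency resolution after zero-padding:
N_padded = 64 * 4 = 256
df = fs / N_padded
   = 16000 / 256
   = 62.5 Hz

62.5 Hz


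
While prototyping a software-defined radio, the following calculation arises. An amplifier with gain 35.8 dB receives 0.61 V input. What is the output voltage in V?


Output voltage from dB gain:
V_out = V_in * 10^(gain_dB / 20)
      = 0.61 * 10^(35.8 / 20)
      = 0.61 * 61.6595
      = 37.6123 V

37.6123 V


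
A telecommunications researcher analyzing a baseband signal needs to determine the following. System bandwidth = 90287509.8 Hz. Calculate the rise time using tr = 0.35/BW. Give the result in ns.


Rise time from bandwidth relationship:
tr = 0.35 / BW
   = 0.35 / 90287509.8
   = 3.876505186e-09 s
   = 3.8765 ns

3.8765 ns


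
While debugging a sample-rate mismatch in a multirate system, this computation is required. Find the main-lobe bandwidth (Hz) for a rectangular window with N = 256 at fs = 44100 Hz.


Main lobe width for a rectangular window:
Width = 2 * fs / N
      = 2 * 44100 / 256
      = 88200 / 256
      = 344.531 Hz

344.531 Hz


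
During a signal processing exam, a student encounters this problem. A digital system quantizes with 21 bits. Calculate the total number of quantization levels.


Number of quantization levels = 2^N
= 2^21
= 2097152

2097152


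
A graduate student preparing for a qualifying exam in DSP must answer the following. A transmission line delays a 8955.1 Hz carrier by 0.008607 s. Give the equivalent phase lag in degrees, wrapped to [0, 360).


Phase shift from frequency and time delay:
phi = 360 * f * t_delay
    = 360 * 8955.1 * 0.008607
    = 27747.56 degrees
    mod 360 = 27.56 degrees

27.56 degrees


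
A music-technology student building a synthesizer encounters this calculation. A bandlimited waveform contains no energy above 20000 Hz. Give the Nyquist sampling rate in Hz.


The Nyquist rate is twice the maximum frequency component.
fs_min = 2 * fmax
      = 2 * 20000
      = 40000 Hz

40000


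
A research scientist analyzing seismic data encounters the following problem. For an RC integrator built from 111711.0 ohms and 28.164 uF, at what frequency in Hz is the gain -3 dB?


Cutoff frequency of a first-order RC filter:
fc = 1 / (2 * pi * R * C)
C = 28.164 uF = 2.8164e-05 F
fc = 1 / (2 * pi * 111711.0 * 2.8164e-05)
   = 1 / 19.768337337681
   = 0.050586 Hz

0.050586 Hz


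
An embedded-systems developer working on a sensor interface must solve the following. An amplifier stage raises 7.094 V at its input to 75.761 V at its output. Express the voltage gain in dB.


Voltage gain in dB:
G = 20 * log10(Vout / Vin)
  = 20 * log10(75.761 / 7.094)
  = 20 * log10(10.679588)
  = 20 * 1.028555
  = 20.57 dB

20.57 dB


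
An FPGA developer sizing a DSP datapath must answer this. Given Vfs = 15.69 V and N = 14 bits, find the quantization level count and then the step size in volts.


Step 1 — number of quantization levels:
L = 2^N = 2^14 = 16384

Step 2 — LSB step size:
delta = Vfs / L
      = 15.69 / 16384
      = 0.00095764 V

Levels = 16384; step size = 0.00095764 V


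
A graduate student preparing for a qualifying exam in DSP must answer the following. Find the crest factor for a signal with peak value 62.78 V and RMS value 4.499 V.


Crest factor is the ratio of peak to RMS:
CF = V_peak / V_rms
   = 62.78 / 4.499
   = 13.9542

13.9542


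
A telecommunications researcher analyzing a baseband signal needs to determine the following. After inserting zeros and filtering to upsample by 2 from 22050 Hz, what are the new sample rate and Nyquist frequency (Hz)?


Step 1 — output sample rate after interpolation by L:
fs_out = L * fs_in = 2 * 22050 = 44100 Hz

Step 2 — Nyquist frequency of the output stream:
f_Nyq = fs_out / 2 = 44100 / 2 = 22050.0 Hz

fs_out = 44100 Hz; f_Nyquist = 22050.0 Hz


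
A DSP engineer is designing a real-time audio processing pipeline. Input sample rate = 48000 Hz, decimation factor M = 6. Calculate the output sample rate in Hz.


Decimation reduces the sample rate:
fs_out = fs_in / M
       = 48000 / 6
       = 8000.0 Hz

8000.0 Hz


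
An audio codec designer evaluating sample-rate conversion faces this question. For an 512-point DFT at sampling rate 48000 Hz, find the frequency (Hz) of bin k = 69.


Frequency of DFT bin k:
f_k = k * fs / N
    = 69 * 48000 / 512
    = 3312000 / 512
    = 6468.75 Hz

6468.75 Hz


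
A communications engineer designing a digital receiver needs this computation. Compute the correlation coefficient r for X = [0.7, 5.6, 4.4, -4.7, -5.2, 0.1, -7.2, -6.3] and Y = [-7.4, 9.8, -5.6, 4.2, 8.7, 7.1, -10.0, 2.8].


Pearson correlation coefficient (population):
r = cov(X,Y) / (std(X) * std(Y))
Mean X = -1.575, Mean Y = 1.2
Cov(X,Y) = 3.78375
Std(X) = 4.637281, Std(Y) = 7.264812
r = 0.1123

0.1123


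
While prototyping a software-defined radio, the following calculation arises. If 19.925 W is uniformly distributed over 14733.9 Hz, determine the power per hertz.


Power spectral density:
PSD = P / BW
    = 19.925 / 14733.9
    = 0.00135232 W/Hz

0.00135232 W/Hz


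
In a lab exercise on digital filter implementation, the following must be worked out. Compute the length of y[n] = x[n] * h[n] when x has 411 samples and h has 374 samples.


Linear convolution output length:
L = N + M - 1
  = 411 + 374 - 1
  = 784 samples

784


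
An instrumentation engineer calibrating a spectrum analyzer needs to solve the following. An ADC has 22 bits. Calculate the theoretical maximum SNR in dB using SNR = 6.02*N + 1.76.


Theoretical SNR for a full-scale sinusoid:
SNR = 6.02 * N + 1.76
    = 6.02 * 22 + 1.76
    = 132.44 + 1.76
    = 134.2 dB

134.2 dB


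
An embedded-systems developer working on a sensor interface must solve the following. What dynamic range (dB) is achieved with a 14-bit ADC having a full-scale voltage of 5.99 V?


Dynamic range from full-scale to LSB:
V_min = V_max / 2^bits = 5.99 / 2^14
DR = 20 * log10(V_max / V_min)
   = 20 * log10(2^14)
   = 20 * 14 * log10(2)
   = 84.29 dB

84.29 dB


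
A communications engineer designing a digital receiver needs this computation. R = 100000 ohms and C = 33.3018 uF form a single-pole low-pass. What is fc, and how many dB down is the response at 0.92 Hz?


Step 1 — cutoff frequency:
fc = 1 / (2*pi*R*C)
C = 33.3018 uF = 3.33018e-05 F
fc = 1 / (2*pi*100000*3.33018e-05)
   = 0.0477917 Hz

Step 2 — magnitude at f = 0.92 Hz:
|H(f)| = 1 / sqrt(1 + (f/fc)^2)
f/fc = 0.92 / 0.0477917 = 19.250205
|H| = 1 / sqrt(1 + 370.570393) = 0.0518775
|H|_dB = 20*log10(0.0518775) = -25.7 dB

fc = 0.0477917 Hz; |H(0.92 Hz)| = -25.7 dB


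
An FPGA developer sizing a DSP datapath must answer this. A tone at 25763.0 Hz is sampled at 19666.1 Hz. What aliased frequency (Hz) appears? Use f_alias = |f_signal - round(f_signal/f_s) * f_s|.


Compute the nearest integer multiple of fs to the signal:
n = round(25763.0 / 19666.1) = 1
f_alias = |25763.0 - 1 * 19666.1|
        = |25763.0 - 19666.1|
        = 6096.9 Hz

6096.9


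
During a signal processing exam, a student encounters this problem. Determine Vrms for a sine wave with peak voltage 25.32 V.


RMS voltage for a sinusoidal waveform:
V_rms = V_peak / sqrt(2)
      = 25.32 / 1.414214
      = 17.904 V

17.904 V


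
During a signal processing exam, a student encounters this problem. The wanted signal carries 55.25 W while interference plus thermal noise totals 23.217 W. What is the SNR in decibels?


SNR in decibels:
SNR = 10 * log10(Ps / Pn)
    = 10 * log10(55.25 / 23.217)
    = 10 * log10(2.3797)
    = 10 * 0.3765
    = 3.77 dB

3.77 dB


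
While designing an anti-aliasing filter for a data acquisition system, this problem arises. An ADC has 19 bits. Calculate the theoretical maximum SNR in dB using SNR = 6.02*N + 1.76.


Theoretical SNR for a full-scale sinusoid:
SNR = 6.02 * N + 1.76
    = 6.02 * 19 + 1.76
    = 114.38 + 1.76
    = 116.14 dB

116.14 dB


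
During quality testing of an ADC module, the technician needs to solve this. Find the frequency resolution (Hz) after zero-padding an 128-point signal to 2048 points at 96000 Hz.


Frequency resolution after zero-padding:
N_padded = 128 * 16 = 2048
df = fs / N_padded
   = 96000 / 2048
   = 46.875 Hz

46.875 Hz


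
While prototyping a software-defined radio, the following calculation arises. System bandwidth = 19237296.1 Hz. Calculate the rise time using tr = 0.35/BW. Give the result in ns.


Rise time from bandwidth relationship:
tr = 0.35 / BW
   = 0.35 / 19237296.1
   = 1.819382507e-08 s
   = 18.1938 ns

18.1938 ns


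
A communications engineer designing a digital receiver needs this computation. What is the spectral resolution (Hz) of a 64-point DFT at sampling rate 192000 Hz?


DFT frequency resolution:
df = fs / N
   = 192000 / 64
   = 3000.0 Hz

3000.0 Hz


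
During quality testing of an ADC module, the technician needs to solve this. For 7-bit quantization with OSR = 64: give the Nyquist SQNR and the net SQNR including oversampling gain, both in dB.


Step 1 — baseline SQNR at Nyquist:
SQNR_base = 6.02*N + 1.76
          = 6.02*7 + 1.76
          = 43.9 dB

Step 2 — oversampling processing gain:
G = 10*log10(OSR) = 10*log10(64) = 18.06 dB

Step 3 — total:
SQNR_total = 43.9 + 18.06 = 61.96 dB

Base SQNR = 43.9 dB; oversampled SQNR = 61.96 dB


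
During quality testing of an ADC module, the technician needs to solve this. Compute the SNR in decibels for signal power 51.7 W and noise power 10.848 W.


SNR in decibels:
SNR = 10 * log10(Ps / Pn)
    = 10 * log10(51.7 / 10.848)
    = 10 * log10(4.7659)
    = 10 * 0.6781
    = 6.78 dB

6.78 dB


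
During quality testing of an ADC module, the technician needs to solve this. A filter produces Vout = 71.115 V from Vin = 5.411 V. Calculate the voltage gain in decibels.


Voltage gain in dB:
G = 20 * log10(Vout / Vin)
  = 20 * log10(71.115 / 5.411)
  = 20 * log10(13.142672)
  = 20 * 1.118684
  = 22.37 dB

22.37 dB


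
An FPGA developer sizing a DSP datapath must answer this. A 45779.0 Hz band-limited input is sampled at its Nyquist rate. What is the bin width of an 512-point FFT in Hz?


Step 1 — Nyquist sampling rate:
fs = 2 * fmax = 2 * 45779.0 = 91558.0 Hz

Step 2 — DFT bin spacing:
df = fs / N = 91558.0 / 512 = 178.8242 Hz

178.8242 Hz


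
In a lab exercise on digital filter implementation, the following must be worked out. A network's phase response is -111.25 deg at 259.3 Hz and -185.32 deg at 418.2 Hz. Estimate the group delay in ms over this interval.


Group delay from phase difference:
tau = -d(phi)/d(omega)
d(phi) = -74.07 deg = -1.292765 rad
d(omega) = 2*pi*(418.2 - 259.3) = 998.3981 rad/s
tau = -(-1.292765) / 998.3981
    = 1.2948 ms

1.2948 ms


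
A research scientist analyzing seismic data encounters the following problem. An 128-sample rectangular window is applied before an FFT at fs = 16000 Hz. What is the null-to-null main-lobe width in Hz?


Main lobe width for a rectangular window:
Width = 2 * fs / N
      = 2 * 16000 / 128
      = 32000 / 128
      = 250.0 Hz

250.0 Hz


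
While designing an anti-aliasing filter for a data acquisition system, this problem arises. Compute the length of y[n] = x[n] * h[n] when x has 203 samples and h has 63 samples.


Linear convolution output length:
L = N + M - 1
  = 203 + 63 - 1
  = 265 samples

265


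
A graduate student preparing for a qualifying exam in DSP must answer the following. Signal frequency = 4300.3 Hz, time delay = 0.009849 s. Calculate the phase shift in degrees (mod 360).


Phase shift from frequency and time delay:
phi = 360 * f * t_delay
    = 360 * 4300.3 * 0.009849
    = 15247.32 degrees
    mod 360 = 127.32 degrees

127.32 degrees


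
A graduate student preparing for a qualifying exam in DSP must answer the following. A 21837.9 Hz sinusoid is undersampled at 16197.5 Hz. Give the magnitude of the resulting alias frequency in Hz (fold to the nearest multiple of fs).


Compute the nearest integer multiple of fs to the signal:
n = round(21837.9 / 16197.5) = 1
f_alias = |21837.9 - 1 * 16197.5|
        = |21837.9 - 16197.5|
        = 5640.4 Hz

5640.4


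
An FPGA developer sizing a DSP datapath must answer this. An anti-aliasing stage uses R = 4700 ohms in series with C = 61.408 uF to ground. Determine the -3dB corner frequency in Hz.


Cutoff frequency of a first-order RC filter:
fc = 1 / (2 * pi * R * C)
C = 61.408 uF = 6.1408e-05 F
fc = 1 / (2 * pi * 4700 * 6.1408e-05)
   = 1 / 1.8134378637134
   = 0.551439 Hz

0.551439 Hz


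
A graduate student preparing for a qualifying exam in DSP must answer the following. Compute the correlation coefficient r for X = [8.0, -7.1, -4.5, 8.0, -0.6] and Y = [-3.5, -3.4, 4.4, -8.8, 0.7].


Pearson correlation coefficient (population):
r = cov(X,Y) / (std(X) * std(Y))
Mean X = 0.76, Mean Y = -2.12
Cov(X,Y) = -17.2848
Std(X) = 6.263098, Std(Y) = 4.441351
r = -0.6214

-0.6214


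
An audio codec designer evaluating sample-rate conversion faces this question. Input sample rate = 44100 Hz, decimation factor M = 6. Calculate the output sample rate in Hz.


Decimation reduces the sample rate:
fs_out = fs_in / M
       = 44100 / 6
       = 7350.0 Hz

7350.0 Hz


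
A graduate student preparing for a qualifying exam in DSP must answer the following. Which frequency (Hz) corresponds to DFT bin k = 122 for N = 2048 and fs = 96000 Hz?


Frequency of DFT bin k:
f_k = k * fs / N
    = 122 * 96000 / 2048
    = 11712000 / 2048
    = 5718.75 Hz

5718.75 Hz


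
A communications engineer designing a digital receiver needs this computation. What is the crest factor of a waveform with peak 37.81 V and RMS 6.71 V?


Crest factor is the ratio of peak to RMS:
CF = V_peak / V_rms
   = 37.81 / 6.71
   = 5.6349

5.6349


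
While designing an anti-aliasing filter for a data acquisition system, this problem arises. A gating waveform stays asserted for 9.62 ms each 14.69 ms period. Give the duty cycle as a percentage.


Duty cycle as a percentage:
DC = (t_on / T) * 100
   = (9.62 / 14.69) * 100
   = 0.654867 * 100
   = 65.49 %

65.49 %


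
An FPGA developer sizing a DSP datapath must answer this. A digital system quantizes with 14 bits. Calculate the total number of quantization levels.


Number of quantization levels = 2^N
= 2^14
= 16384

16384


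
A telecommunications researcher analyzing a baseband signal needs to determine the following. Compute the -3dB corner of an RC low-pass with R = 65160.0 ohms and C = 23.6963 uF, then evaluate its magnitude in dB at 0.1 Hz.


Step 1 — cutoff frequency:
fc = 1 / (2*pi*R*C)
C = 23.6963 uF = 2.36963e-05 F
fc = 1 / (2*pi*65160.0*2.36963e-05)
   = 0.103076 Hz

Step 2 — magnitude at f = 0.1 Hz:
|H(f)| = 1 / sqrt(1 + (f/fc)^2)
f/fc = 0.1 / 0.103076 = 0.970158
|H| = 1 / sqrt(1 + 0.941207) = 0.7177349
|H|_dB = 20*log10(0.7177349) = -2.88 dB

fc = 0.103076 Hz; |H(0.1 Hz)| = -2.88 dB


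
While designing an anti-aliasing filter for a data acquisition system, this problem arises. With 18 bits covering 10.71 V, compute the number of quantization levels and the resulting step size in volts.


Step 1 — number of quantization levels:
L = 2^N = 2^18 = 262144

Step 2 — LSB step size:
delta = Vfs / L
      = 10.71 / 262144
      = 4.086e-05 V

Levels = 262144; step size = 4.086e-05 V


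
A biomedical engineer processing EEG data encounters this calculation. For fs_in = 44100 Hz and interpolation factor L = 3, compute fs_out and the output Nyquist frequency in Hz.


Step 1 — output sample rate after interpolation by L:
fs_out = L * fs_in = 3 * 44100 = 132300 Hz

Step 2 — Nyquist frequency of the output stream:
f_Nyq = fs_out / 2 = 132300 / 2 = 66150.0 Hz

fs_out = 132300 Hz; f_Nyquist = 66150.0 Hz


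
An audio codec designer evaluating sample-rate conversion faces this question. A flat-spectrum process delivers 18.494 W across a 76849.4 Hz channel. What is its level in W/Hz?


Power spectral density:
PSD = P / BW
    = 18.494 / 76849.4
    = 0.00024065 W/Hz

0.00024065 W/Hz


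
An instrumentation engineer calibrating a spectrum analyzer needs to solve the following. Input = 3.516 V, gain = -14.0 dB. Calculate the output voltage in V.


Output voltage from dB gain:
V_out = V_in * 10^(gain_dB / 20)
      = 3.516 * 10^(-14.0 / 20)
      = 3.516 * 0.199526
      = 0.7015 V

0.7015 V


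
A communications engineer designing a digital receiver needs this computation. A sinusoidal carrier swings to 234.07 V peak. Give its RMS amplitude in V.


RMS voltage for a sinusoidal waveform:
V_rms = V_peak / sqrt(2)
      = 234.07 / 1.414214
      = 165.512 V

165.512 V


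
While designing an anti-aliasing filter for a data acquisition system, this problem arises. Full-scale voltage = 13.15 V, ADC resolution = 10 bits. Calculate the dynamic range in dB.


Dynamic range from full-scale to LSB:
V_min = V_max / 2^bits = 13.15 / 2^10
DR = 20 * log10(V_max / V_min)
   = 20 * log10(2^10)
   = 20 * 10 * log10(2)
   = 60.21 dB

60.21 dB


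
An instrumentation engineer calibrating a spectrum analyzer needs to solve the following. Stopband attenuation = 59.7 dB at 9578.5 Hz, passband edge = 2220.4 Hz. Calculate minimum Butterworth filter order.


Butterworth filter order formula:
n = log10(10^(A/10) - 1) / (2 * log10(f_stop/f_pass))
10^(59.7/10) - 1 = 933253.3008
f_stop/f_pass = 9578.5 / 2220.4 = 4.3139
n = 4.7018 -> ceil = 5

5


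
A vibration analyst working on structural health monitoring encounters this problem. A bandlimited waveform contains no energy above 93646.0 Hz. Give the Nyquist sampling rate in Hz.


The Nyquist rate is twice the maximum frequency component.
fs_min = 2 * fmax
      = 2 * 93646.0
      = 187292.0 Hz

187292.0


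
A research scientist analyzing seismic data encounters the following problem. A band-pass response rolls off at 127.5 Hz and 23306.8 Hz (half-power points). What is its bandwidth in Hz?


Bandwidth is the difference of -3dB frequencies:
BW = f_high - f_low
   = 23306.8 - 127.5
   = 23179.3 Hz

23179.3 Hz


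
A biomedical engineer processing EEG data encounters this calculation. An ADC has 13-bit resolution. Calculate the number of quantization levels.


Number of quantization levels = 2^N
= 2^13
= 8192

8192


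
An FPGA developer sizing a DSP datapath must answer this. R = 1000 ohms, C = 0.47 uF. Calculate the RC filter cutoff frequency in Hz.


Cutoff frequency of a first-order RC filter:
fc = 1 / (2 * pi * R * C)
C = 0.47 uF = 4.7e-07 F
fc = 1 / (2 * pi * 1000 * 4.7e-07)
   = 1 / 0.0029530970943744
   = 338.627538 Hz

338.627538 Hz


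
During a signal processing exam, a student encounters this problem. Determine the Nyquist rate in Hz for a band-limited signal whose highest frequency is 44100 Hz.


The Nyquist rate is twice the maximum frequency component.
fs_min = 2 * fmax
      = 2 * 44100
      = 88200 Hz

88200


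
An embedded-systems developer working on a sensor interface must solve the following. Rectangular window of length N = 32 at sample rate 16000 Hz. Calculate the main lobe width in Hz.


Main lobe width for a rectangular window:
Width = 2 * fs / N
      = 2 * 16000 / 32
      = 32000 / 32
      = 1000.0 Hz

1000.0 Hz


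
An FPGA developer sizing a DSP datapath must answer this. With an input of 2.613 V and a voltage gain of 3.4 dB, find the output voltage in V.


Output voltage from dB gain:
V_out = V_in * 10^(gain_dB / 20)
      = 2.613 * 10^(3.4 / 20)
      = 2.613 * 1.479108
      = 3.8649 V

3.8649 V


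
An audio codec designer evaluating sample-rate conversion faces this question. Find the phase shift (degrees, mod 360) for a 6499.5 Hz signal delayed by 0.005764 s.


Phase shift from frequency and time delay:
phi = 360 * f * t_delay
    = 360 * 6499.5 * 0.005764
    = 13486.72 degrees
    mod 360 = 166.72 degrees

166.72 degrees


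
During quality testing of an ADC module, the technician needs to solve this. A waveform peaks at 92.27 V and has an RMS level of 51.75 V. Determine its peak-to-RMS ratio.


Crest factor is the ratio of peak to RMS:
CF = V_peak / V_rms
   = 92.27 / 51.75
   = 1.783

1.783


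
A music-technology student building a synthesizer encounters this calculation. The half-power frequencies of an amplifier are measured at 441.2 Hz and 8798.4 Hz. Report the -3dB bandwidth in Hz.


Bandwidth is the difference of -3dB frequencies:
BW = f_high - f_low
   = 8798.4 - 441.2
   = 8357.2 Hz

8357.2 Hz


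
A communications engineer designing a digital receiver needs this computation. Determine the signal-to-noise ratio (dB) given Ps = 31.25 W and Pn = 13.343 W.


SNR in decibels:
SNR = 10 * log10(Ps / Pn)
    = 10 * log10(31.25 / 13.343)
    = 10 * log10(2.3421)
    = 10 * 0.3696
    = 3.7 dB

3.7 dB


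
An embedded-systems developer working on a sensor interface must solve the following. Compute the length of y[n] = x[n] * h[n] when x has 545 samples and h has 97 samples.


Linear convolution output length:
L = N + M - 1
  = 545 + 97 - 1
  = 641 samples

641


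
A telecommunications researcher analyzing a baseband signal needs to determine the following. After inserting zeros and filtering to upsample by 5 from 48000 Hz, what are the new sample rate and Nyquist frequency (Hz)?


Step 1 — output sample rate after interpolation by L:
fs_out = L * fs_in = 5 * 48000 = 240000 Hz

Step 2 — Nyquist frequency of the output stream:
f_Nyq = fs_out / 2 = 240000 / 2 = 120000.0 Hz

fs_out = 240000 Hz; f_Nyquist = 120000.0 Hz


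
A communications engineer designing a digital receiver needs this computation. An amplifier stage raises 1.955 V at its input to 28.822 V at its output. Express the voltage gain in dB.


Voltage gain in dB:
G = 20 * log10(Vout / Vin)
  = 20 * log10(28.822 / 1.955)
  = 20 * log10(14.742711)
  = 20 * 1.168577
  = 23.37 dB

23.37 dB


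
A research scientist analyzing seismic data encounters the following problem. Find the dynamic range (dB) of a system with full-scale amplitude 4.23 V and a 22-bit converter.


Dynamic range from full-scale to LSB:
V_min = V_max / 2^bits = 4.23 / 2^22
DR = 20 * log10(V_max / V_min)
   = 20 * log10(2^22)
   = 20 * 22 * log10(2)
   = 132.45 dB

132.45 dB


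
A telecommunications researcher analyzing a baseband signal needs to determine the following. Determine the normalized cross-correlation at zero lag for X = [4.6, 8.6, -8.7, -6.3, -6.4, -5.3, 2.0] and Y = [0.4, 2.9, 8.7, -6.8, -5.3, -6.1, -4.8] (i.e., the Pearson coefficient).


Pearson correlation coefficient (population):
r = cov(X,Y) / (std(X) * std(Y))
Mean X = -1.6429, Mean Y = -1.5714
Cov(X,Y) = 4.644082
Std(X) = 6.148834, Std(Y) = 5.365955
r = 0.1408

0.1408


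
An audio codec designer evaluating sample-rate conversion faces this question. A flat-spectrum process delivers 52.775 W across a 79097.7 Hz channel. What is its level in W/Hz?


Power spectral density:
PSD = P / BW
    = 52.775 / 79097.7
    = 0.00066721 W/Hz

0.00066721 W/Hz


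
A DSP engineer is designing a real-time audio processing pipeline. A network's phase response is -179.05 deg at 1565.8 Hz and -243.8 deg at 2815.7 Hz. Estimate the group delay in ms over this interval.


Group delay from phase difference:
tau = -d(phi)/d(omega)
d(phi) = -64.75 deg = -1.130101 rad
d(omega) = 2*pi*(2815.7 - 1565.8) = 7853.3533 rad/s
tau = -(-1.130101) / 7853.3533
    = 0.1439 ms

0.1439 ms


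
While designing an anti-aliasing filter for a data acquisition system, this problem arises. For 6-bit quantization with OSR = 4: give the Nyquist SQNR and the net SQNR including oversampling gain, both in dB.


Step 1 — baseline SQNR at Nyquist:
SQNR_base = 6.02*N + 1.76
          = 6.02*6 + 1.76
          = 37.88 dB

Step 2 — oversampling processing gain:
G = 10*log10(OSR) = 10*log10(4) = 6.02 dB

Step 3 — total:
SQNR_total = 37.88 + 6.02 = 43.9 dB

Base SQNR = 37.88 dB; oversampled SQNR = 43.9 dB


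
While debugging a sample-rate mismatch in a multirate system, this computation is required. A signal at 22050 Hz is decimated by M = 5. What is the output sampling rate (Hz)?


Decimation reduces the sample rate:
fs_out = fs_in / M
       = 22050 / 5
       = 4410.0 Hz

4410.0 Hz


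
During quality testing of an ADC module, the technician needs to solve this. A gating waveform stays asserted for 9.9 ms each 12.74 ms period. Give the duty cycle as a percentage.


Duty cycle as a percentage:
DC = (t_on / T) * 100
   = (9.9 / 12.74) * 100
   = 0.77708 * 100
   = 77.71 %

77.71 %
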